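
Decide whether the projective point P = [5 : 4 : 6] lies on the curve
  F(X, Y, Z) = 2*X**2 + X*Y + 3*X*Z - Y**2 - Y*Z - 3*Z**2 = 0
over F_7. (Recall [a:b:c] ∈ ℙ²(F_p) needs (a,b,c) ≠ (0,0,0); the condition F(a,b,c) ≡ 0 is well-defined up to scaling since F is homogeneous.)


F(5,4,6) ≡ 5 (mod 7); P is NOT on the curve.

Evaluate F(5, 4, 6) term-by-term (mod 7).
  2*X**2 ↦ 2·25·1·1 = 50
  X*Y ↦ 1·5·4·1 = 20
  3*X*Z ↦ 3·5·1·6 = 90
  -Y**2 ↦ -1·1·16·1 = -16
  -Y*Z ↦ -1·1·4·6 = -24
  -3*Z**2 ↦ -3·1·1·36 = -108
Sum: F(5, 4, 6) = (50) + (20) + (90) + (-16) + (-24) + (-108) = 12.
Reducing mod 7: 12 ≡ 5 (mod 7).
Since F(a, b, c) ≡ 5 ≠ 0 (mod 7), P does NOT lie on the curve.


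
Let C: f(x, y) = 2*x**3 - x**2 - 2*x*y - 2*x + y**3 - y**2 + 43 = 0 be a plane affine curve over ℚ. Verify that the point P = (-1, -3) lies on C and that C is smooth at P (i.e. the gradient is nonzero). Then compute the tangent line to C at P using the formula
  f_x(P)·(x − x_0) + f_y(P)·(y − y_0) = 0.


Tangent line at P: 12*x + 35*y + 117 = 0.

Step 1: f(-1, -3) = 0, so P lies on C.
Step 2: partial derivatives
  f_x(x, y) = 6*x**2 - 2*x - 2*y - 2, f_y(x, y) = -2*x + 3*y**2 - 2*y.
  f_x(P) = 12, f_y(P) = 35 (gradient nonzero, so P is smooth).
Step 3: tangent line at P: 12·(x − -1) + 35·(y − -3) = 0.
Expanding: 12*x + 35*y + 117 = 0.


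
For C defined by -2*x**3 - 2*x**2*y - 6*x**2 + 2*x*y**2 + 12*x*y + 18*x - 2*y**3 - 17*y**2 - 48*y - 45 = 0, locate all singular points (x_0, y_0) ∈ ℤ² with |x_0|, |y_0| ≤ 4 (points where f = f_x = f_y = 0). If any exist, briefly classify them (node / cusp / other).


Singular points: {(0, -3)}; classification: cusp.

Compute partial derivatives:
  f_x = -6*x**2 - 4*x*y - 12*x + 2*y**2 + 12*y + 18.
  f_y = -2*x**2 + 4*x*y + 12*x - 6*y**2 - 34*y - 48.
Scan x_0 ∈ {−4, ..., 4}. For each x_0, f_y(x_0, y) is a polynomial in y; find its integer roots y ∈ {−4, ..., 4}, then test f_x and f at those candidates.
  x = -4: f_y(-4, y) = -6*y**2 - 50*y - 128; no integer root y with |y| ≤ 4.
  x = -3: f_y(-3, y) = -6*y**2 - 46*y - 102; no integer root y with |y| ≤ 4.
  x = -2: f_y(-2, y) = -6*y**2 - 42*y - 80; no integer root y with |y| ≤ 4.
  x = -1: f_y(-1, y) = -6*y**2 - 38*y - 62; no integer root y with |y| ≤ 4.
  x = 0: f_y(0, y) = -6*y**2 - 34*y - 48; vanishes at y ∈ {-3}. (0, -3): f_x = 0, f = 0 — SINGULAR.
  x = 1: f_y(1, y) = -6*y**2 - 30*y - 38; no integer root y with |y| ≤ 4.
  x = 2: f_y(2, y) = -6*y**2 - 26*y - 32; no integer root y with |y| ≤ 4.
  x = 3: f_y(3, y) = -6*y**2 - 22*y - 30; no integer root y with |y| ≤ 4.
  x = 4: f_y(4, y) = -6*y**2 - 18*y - 32; no integer root y with |y| ≤ 4.
Only singular point on the grid: (0, -3).
Classify: substitute x = 0 + u, y = -3 + v and expand: f = -2*u**3 - 2*u**2*v + 2*u*v**2 - 2*v**3 + v**2.
No constant or linear terms (consistent with a singular point). Quadratic part: v**2. Cubic part: -2*u**3 - 2*u**2*v + 2*u*v**2 - 2*v**3.
The quadratic part v**2 is a perfect square, so there is a single (double) tangent line v = 0, i.e. y = -3. Restricting the cubic part to that line (v = 0) leaves -2*u**3 ≠ 0, so f is not divisible by v and the branch is v² ≈ 2*u**3 to lowest order — this is a cusp.
Classification: cusp.


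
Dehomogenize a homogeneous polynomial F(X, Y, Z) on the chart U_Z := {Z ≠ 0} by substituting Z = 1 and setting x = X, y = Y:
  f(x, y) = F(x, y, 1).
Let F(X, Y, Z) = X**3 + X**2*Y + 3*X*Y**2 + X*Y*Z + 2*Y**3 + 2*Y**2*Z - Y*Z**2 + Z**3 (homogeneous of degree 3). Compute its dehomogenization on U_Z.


f(x, y) = x**3 + x**2*y + 3*x*y**2 + x*y + 2*y**3 + 2*y**2 - y + 1

On U_Z we set Z = 1. Each monomial c·X^i·Y^j·Z^k in F becomes c·x^i·y^j·1^k = c·x^i·y^j.
Substituting Z = 1: F(X, Y, 1) = x**3 + x**2*y + 3*x*y**2 + x*y + 2*y**3 + 2*y**2 - y + 1.
Note: deg(f) ≤ deg(F) = 3; strict inequality happens when F is divisible by Z (lost terms).


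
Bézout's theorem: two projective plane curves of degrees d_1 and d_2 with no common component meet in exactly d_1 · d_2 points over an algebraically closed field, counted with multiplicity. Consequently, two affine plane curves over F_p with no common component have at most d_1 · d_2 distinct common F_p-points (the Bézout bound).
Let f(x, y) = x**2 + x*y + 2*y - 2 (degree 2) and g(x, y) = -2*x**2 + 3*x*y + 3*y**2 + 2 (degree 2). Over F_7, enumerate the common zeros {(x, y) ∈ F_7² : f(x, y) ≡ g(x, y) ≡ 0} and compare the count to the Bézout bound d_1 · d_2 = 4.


Common zeros: {(6, 1)}; count = 1; Bézout bound = 4.

deg(f) = 2, deg(g) = 2, so Bézout bound = 4.
Scan x ∈ F_7. For each x, list the y ∈ F_7 with f(x, y) ≡ 0 and those with g(x, y) ≡ 0 (mod 7); the common zeros in that column are the intersection.
  x = 0: f ≡ 0 at y ∈ {1}; g ≡ 0 at y ∈ {2, 5}; common: ∅.
  x = 1: f ≡ 0 at y ∈ {5}; g ≡ 0 at y ∈ {0, 6}; common: ∅.
  x = 2: f ≡ 0 at y ∈ {3}; g ≡ 0 at y ∈ ∅; common: ∅.
  x = 3: f ≡ 0 at y ∈ {0}; g ≡ 0 at y ∈ {2}; common: ∅.
  x = 4: f ≡ 0 at y ∈ {0}; g ≡ 0 at y ∈ {5}; common: ∅.
  x = 5: f ≡ 0 at y ∈ ∅; g ≡ 0 at y ∈ ∅; common: ∅.
  x = 6: f ≡ 0 at y ∈ {1}; g ≡ 0 at y ∈ {0, 1}; common: {1}.
Collecting: common zeros = {(6, 1)}, so the count is 1.
Comparison with the Bézout bound: 1 ≤ 4 = deg(f)·deg(g), as expected for curves with no common component (the affine F_7-count falls short of the bound because intersections may lie at infinity, over extension fields, or carry multiplicity).


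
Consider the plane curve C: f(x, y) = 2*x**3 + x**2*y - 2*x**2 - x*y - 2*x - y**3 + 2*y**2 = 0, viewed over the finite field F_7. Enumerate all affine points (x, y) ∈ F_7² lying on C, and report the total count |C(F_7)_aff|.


Affine F_7-points: {(0, 0), (0, 2), (1, 5), (2, 1), (3, 2), (4, 2), (5, 4)}; count = 7.

For each of the 49 pairs (x, y) ∈ F_7², evaluate f(x, y) mod 7. Record the zeros.
  x = 0: [0↦0, 1↦1, 2↦0, 3↦5, 4↦3, 5↦2, 6↦3]  zeros at y ∈ {0, 2}
  x = 1: [0↦5, 1↦6, 2↦5, 3↦3, 4↦1, 5↦0, 6↦1]  zeros at y ∈ {5}
  x = 2: [0↦4, 1↦0, 2↦1, 3↦1, 4↦1, 5↦2, 6↦5]  zeros at y ∈ {1}
  x = 3: [0↦2, 1↦2, 2↦0, 3↦4, 4↦1, 5↦6, 6↦6]  zeros at y ∈ {2}
  x = 4: [0↦4, 1↦3, 2↦0, 3↦3, 4↦6, 5↦3, 6↦2]  zeros at y ∈ {2}
  x = 5: [0↦1, 1↦1, 2↦6, 3↦3, 4↦0, 5↦5, 6↦5]  zeros at y ∈ {4}
  x = 6: [0↦5, 1↦1, 2↦2, 3↦2, 4↦2, 5↦3, 6↦6]  zeros at y ∈ ∅
Collecting zeros: affine points = {(0, 0), (0, 2), (1, 5), (2, 1), (3, 2), (4, 2), (5, 4)}.
Total count |C(F_7)_aff| = 7.


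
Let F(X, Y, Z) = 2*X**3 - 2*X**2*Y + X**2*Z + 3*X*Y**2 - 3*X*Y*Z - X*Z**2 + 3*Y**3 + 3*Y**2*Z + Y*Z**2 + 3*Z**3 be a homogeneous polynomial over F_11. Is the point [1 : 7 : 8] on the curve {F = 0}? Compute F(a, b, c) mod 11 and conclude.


F(1,7,8) ≡ 8 (mod 11); P is NOT on the curve.

Evaluate F(1, 7, 8) term-by-term (mod 11).
  2*X**3 ↦ 2·1·1·1 = 2
  -2*X**2*Y ↦ -2·1·7·1 = -14
  X**2*Z ↦ 1·1·1·8 = 8
  3*X*Y**2 ↦ 3·1·49·1 = 147
  -3*X*Y*Z ↦ -3·1·7·8 = -168
  -X*Z**2 ↦ -1·1·1·64 = -64
  3*Y**3 ↦ 3·1·343·1 = 1029
  3*Y**2*Z ↦ 3·1·49·8 = 1176
  Y*Z**2 ↦ 1·1·7·64 = 448
  3*Z**3 ↦ 3·1·1·512 = 1536
Sum: F(1, 7, 8) = (2) + (-14) + (8) + (147) + (-168) + (-64) + (1029) + (1176) + (448) + (1536) = 4100.
Reducing mod 11: 4100 ≡ 8 (mod 11).
Since F(a, b, c) ≡ 8 ≠ 0 (mod 11), P does NOT lie on the curve.


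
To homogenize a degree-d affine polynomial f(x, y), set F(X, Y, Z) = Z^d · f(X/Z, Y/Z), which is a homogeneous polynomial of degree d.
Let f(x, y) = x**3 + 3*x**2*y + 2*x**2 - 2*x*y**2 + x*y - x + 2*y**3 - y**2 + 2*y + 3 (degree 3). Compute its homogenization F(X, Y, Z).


F(X, Y, Z) = X**3 + 3*X**2*Y + 2*X**2*Z - 2*X*Y**2 + X*Y*Z - X*Z**2 + 2*Y**3 - Y**2*Z + 2*Y*Z**2 + 3*Z**3

deg(f) = 3.
Substitute x = X/Z, y = Y/Z into f, then multiply by Z^3.
  monomial 1·x^3·y^0 ↦ 1·X^3·Y^0·Z^0.
  monomial 3·x^2·y^1 ↦ 3·X^2·Y^1·Z^0.
  monomial 2·x^2·y^0 ↦ 2·X^2·Y^0·Z^1.
  monomial -2·x^1·y^2 ↦ -2·X^1·Y^2·Z^0.
  monomial 1·x^1·y^1 ↦ 1·X^1·Y^1·Z^1.
  monomial -1·x^1·y^0 ↦ -1·X^1·Y^0·Z^2.
  monomial 2·x^0·y^3 ↦ 2·X^0·Y^3·Z^0.
  monomial -1·x^0·y^2 ↦ -1·X^0·Y^2·Z^1.
  monomial 2·x^0·y^1 ↦ 2·X^0·Y^1·Z^2.
  monomial 3·x^0·y^0 ↦ 3·X^0·Y^0·Z^3.
Collecting: F(X, Y, Z) = X**3 + 3*X**2*Y + 2*X**2*Z - 2*X*Y**2 + X*Y*Z - X*Z**2 + 2*Y**3 - Y**2*Z + 2*Y*Z**2 + 3*Z**3.


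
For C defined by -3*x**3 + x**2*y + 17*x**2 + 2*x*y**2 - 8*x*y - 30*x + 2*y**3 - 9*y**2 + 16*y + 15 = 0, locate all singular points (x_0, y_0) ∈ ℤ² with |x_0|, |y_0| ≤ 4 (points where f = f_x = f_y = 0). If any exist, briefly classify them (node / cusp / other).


Singular points: {(2, 1)}; classification: cusp.

Compute partial derivatives:
  f_x = -9*x**2 + 2*x*y + 34*x + 2*y**2 - 8*y - 30.
  f_y = x**2 + 4*x*y - 8*x + 6*y**2 - 18*y + 16.
Scan x_0 ∈ {−4, ..., 4}. For each x_0, f_y(x_0, y) is a polynomial in y; find its integer roots y ∈ {−4, ..., 4}, then test f_x and f at those candidates.
  x = -4: f_y(-4, y) = 6*y**2 - 34*y + 64; no integer root y with |y| ≤ 4.
  x = -3: f_y(-3, y) = 6*y**2 - 30*y + 49; no integer root y with |y| ≤ 4.
  x = -2: f_y(-2, y) = 6*y**2 - 26*y + 36; no integer root y with |y| ≤ 4.
  x = -1: f_y(-1, y) = 6*y**2 - 22*y + 25; no integer root y with |y| ≤ 4.
  x = 0: f_y(0, y) = 6*y**2 - 18*y + 16; no integer root y with |y| ≤ 4.
  x = 1: f_y(1, y) = 6*y**2 - 14*y + 9; no integer root y with |y| ≤ 4.
  x = 2: f_y(2, y) = 6*y**2 - 10*y + 4; vanishes at y ∈ {1}. (2, 1): f_x = 0, f = 0 — SINGULAR.
  x = 3: f_y(3, y) = 6*y**2 - 6*y + 1; no integer root y with |y| ≤ 4.
  x = 4: f_y(4, y) = 6*y**2 - 2*y; vanishes at y ∈ {0}. (4, 0): f_x = -38 ≠ 0.
Only singular point on the grid: (2, 1).
Classify: substitute x = 2 + u, y = 1 + v and expand: f = -3*u**3 + u**2*v + 2*u*v**2 + 2*v**3 + v**2.
No constant or linear terms (consistent with a singular point). Quadratic part: v**2. Cubic part: -3*u**3 + u**2*v + 2*u*v**2 + 2*v**3.
The quadratic part v**2 is a perfect square, so there is a single (double) tangent line v = 0, i.e. y = 1. Restricting the cubic part to that line (v = 0) leaves -3*u**3 ≠ 0, so f is not divisible by v and the branch is v² ≈ 3*u**3 to lowest order — this is a cusp.
Classification: cusp.


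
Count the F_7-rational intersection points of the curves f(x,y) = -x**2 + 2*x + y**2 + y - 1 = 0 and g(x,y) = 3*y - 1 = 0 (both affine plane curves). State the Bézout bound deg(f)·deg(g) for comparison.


Common zeros: {(4, 5), (5, 5)}; count = 2; Bézout bound = 2.

deg(f) = 2, deg(g) = 1, so Bézout bound = 2.
Scan x ∈ F_7. For each x, list the y ∈ F_7 with f(x, y) ≡ 0 and those with g(x, y) ≡ 0 (mod 7); the common zeros in that column are the intersection.
  x = 0: f ≡ 0 at y ∈ ∅; g ≡ 0 at y ∈ {5}; common: ∅.
  x = 1: f ≡ 0 at y ∈ {0, 6}; g ≡ 0 at y ∈ {5}; common: ∅.
  x = 2: f ≡ 0 at y ∈ ∅; g ≡ 0 at y ∈ {5}; common: ∅.
  x = 3: f ≡ 0 at y ∈ ∅; g ≡ 0 at y ∈ {5}; common: ∅.
  x = 4: f ≡ 0 at y ∈ {1, 5}; g ≡ 0 at y ∈ {5}; common: {5}.
  x = 5: f ≡ 0 at y ∈ {1, 5}; g ≡ 0 at y ∈ {5}; common: {5}.
  x = 6: f ≡ 0 at y ∈ ∅; g ≡ 0 at y ∈ {5}; common: ∅.
Collecting: common zeros = {(4, 5), (5, 5)}, so the count is 2.
Comparison with the Bézout bound: 2 ≤ 2 = deg(f)·deg(g), as expected for curves with no common component (the bound is attained).


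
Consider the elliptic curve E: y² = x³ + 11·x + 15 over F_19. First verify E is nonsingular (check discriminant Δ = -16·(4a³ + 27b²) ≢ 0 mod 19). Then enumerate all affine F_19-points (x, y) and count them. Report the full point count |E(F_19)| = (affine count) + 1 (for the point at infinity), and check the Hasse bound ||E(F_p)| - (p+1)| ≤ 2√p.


Affine points = {(2, 8), (2, 11), (4, 3), (4, 16), (5, 9), (5, 10), (7, 6), (7, 13), (8, 8), (8, 11), (9, 8), (9, 11), (10, 2), (10, 17), (11, 2), (11, 17), (14, 5), (14, 14), (17, 2), (17, 17)}; affine count = 20; |E(F_19)| = 21.

Discriminant check: Δ ∝ 4a³ + 27b² = 4·11³ + 27·15² = 4·1331 + 27·225 ≡ 18 (mod 19). Nonzero ⇒ E is nonsingular.
For each x ∈ F_19, compute rhs = x³ + 11·x + 15 mod 19, then count y ∈ F_19 with y² ≡ rhs.
  x = 0: rhs = 15, matching y values: none (0 points).
  x = 1: rhs = 8, matching y values: none (0 points).
  x = 2: rhs = 7, matching y values: 8, 11 (2 points).
  x = 3: rhs = 18, matching y values: none (0 points).
  x = 4: rhs = 9, matching y values: 3, 16 (2 points).
  x = 5: rhs = 5, matching y values: 9, 10 (2 points).
  x = 6: rhs = 12, matching y values: none (0 points).
  x = 7: rhs = 17, matching y values: 6, 13 (2 points).
  x = 8: rhs = 7, matching y values: 8, 11 (2 points).
  x = 9: rhs = 7, matching y values: 8, 11 (2 points).
  x = 10: rhs = 4, matching y values: 2, 17 (2 points).
  x = 11: rhs = 4, matching y values: 2, 17 (2 points).
  x = 12: rhs = 13, matching y values: none (0 points).
  x = 13: rhs = 18, matching y values: none (0 points).
  x = 14: rhs = 6, matching y values: 5, 14 (2 points).
  x = 15: rhs = 2, matching y values: none (0 points).
  x = 16: rhs = 12, matching y values: none (0 points).
  x = 17: rhs = 4, matching y values: 2, 17 (2 points).
  x = 18: rhs = 3, matching y values: none (0 points).
Total affine count: 20.
Full point count |E(F_19)| = 20 + 1 = 21.
Hasse bound: |21 − (19+1)| = |1| = 1 ≤ 2√19 ≈ 8.7178 ✓.


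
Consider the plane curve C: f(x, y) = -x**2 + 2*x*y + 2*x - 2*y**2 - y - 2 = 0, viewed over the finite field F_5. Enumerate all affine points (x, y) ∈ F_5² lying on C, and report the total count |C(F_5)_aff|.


Affine F_5-points: {(0, 1), (3, 0), (4, 0), (4, 1)}; count = 4.

For each of the 25 pairs (x, y) ∈ F_5², evaluate f(x, y) mod 5. Record the zeros.
  x = 0: [0↦3, 1↦0, 2↦3, 3↦2, 4↦2]  zeros at y ∈ {1}
  x = 1: [0↦4, 1↦3, 2↦3, 3↦4, 4↦1]  zeros at y ∈ ∅
  x = 2: [0↦3, 1↦4, 2↦1, 3↦4, 4↦3]  zeros at y ∈ ∅
  x = 3: [0↦0, 1↦3, 2↦2, 3↦2, 4↦3]  zeros at y ∈ {0}
  x = 4: [0↦0, 1↦0, 2↦1, 3↦3, 4↦1]  zeros at y ∈ {0, 1}
Collecting zeros: affine points = {(0, 1), (3, 0), (4, 0), (4, 1)}.
Total count |C(F_5)_aff| = 4.


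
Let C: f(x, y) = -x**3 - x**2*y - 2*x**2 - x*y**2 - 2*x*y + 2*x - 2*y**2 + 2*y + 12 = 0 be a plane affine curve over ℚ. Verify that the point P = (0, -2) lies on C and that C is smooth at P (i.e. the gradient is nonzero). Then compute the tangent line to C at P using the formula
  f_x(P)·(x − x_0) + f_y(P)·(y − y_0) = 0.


Tangent line at P: 2*x + 10*y + 20 = 0.

Step 1: f(0, -2) = 0, so P lies on C.
Step 2: partial derivatives
  f_x(x, y) = -3*x**2 - 2*x*y - 4*x - y**2 - 2*y + 2, f_y(x, y) = -x**2 - 2*x*y - 2*x - 4*y + 2.
  f_x(P) = 2, f_y(P) = 10 (gradient nonzero, so P is smooth).
Step 3: tangent line at P: 2·(x − 0) + 10·(y − -2) = 0.
Expanding: 2*x + 10*y + 20 = 0.


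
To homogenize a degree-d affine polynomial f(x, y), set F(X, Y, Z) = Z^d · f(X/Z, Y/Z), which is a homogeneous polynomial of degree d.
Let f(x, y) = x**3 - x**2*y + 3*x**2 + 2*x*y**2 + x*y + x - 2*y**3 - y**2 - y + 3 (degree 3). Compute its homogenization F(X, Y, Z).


F(X, Y, Z) = X**3 - X**2*Y + 3*X**2*Z + 2*X*Y**2 + X*Y*Z + X*Z**2 - 2*Y**3 - Y**2*Z - Y*Z**2 + 3*Z**3

deg(f) = 3.
Substitute x = X/Z, y = Y/Z into f, then multiply by Z^3.
  monomial 1·x^3·y^0 ↦ 1·X^3·Y^0·Z^0.
  monomial -1·x^2·y^1 ↦ -1·X^2·Y^1·Z^0.
  monomial 3·x^2·y^0 ↦ 3·X^2·Y^0·Z^1.
  monomial 2·x^1·y^2 ↦ 2·X^1·Y^2·Z^0.
  monomial 1·x^1·y^1 ↦ 1·X^1·Y^1·Z^1.
  monomial 1·x^1·y^0 ↦ 1·X^1·Y^0·Z^2.
  monomial -2·x^0·y^3 ↦ -2·X^0·Y^3·Z^0.
  monomial -1·x^0·y^2 ↦ -1·X^0·Y^2·Z^1.
  monomial -1·x^0·y^1 ↦ -1·X^0·Y^1·Z^2.
  monomial 3·x^0·y^0 ↦ 3·X^0·Y^0·Z^3.
Collecting: F(X, Y, Z) = X**3 - X**2*Y + 3*X**2*Z + 2*X*Y**2 + X*Y*Z + X*Z**2 - 2*Y**3 - Y**2*Z - Y*Z**2 + 3*Z**3.


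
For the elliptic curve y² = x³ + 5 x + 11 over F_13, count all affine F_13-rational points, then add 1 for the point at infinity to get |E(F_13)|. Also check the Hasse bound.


Affine points = {(1, 2), (1, 11), (2, 4), (2, 9), (3, 1), (3, 12), (4, 2), (4, 11), (6, 6), (6, 7), (7, 5), (7, 8), (8, 2), (8, 11)}; affine count = 14; |E(F_13)| = 15.

Discriminant check: Δ ∝ 4a³ + 27b² = 4·5³ + 27·11² = 4·125 + 27·121 ≡ 10 (mod 13). Nonzero ⇒ E is nonsingular.
For each x ∈ F_13, compute rhs = x³ + 5·x + 11 mod 13, then count y ∈ F_13 with y² ≡ rhs.
  x = 0: rhs = 11, matching y values: none (0 points).
  x = 1: rhs = 4, matching y values: 2, 11 (2 points).
  x = 2: rhs = 3, matching y values: 4, 9 (2 points).
  x = 3: rhs = 1, matching y values: 1, 12 (2 points).
  x = 4: rhs = 4, matching y values: 2, 11 (2 points).
  x = 5: rhs = 5, matching y values: none (0 points).
  x = 6: rhs = 10, matching y values: 6, 7 (2 points).
  x = 7: rhs = 12, matching y values: 5, 8 (2 points).
  x = 8: rhs = 4, matching y values: 2, 11 (2 points).
  x = 9: rhs = 5, matching y values: none (0 points).
  x = 10: rhs = 8, matching y values: none (0 points).
  x = 11: rhs = 6, matching y values: none (0 points).
  x = 12: rhs = 5, matching y values: none (0 points).
Total affine count: 14.
Full point count |E(F_13)| = 14 + 1 = 15.
Hasse bound: |15 − (13+1)| = |1| = 1 ≤ 2√13 ≈ 7.2111 ✓.


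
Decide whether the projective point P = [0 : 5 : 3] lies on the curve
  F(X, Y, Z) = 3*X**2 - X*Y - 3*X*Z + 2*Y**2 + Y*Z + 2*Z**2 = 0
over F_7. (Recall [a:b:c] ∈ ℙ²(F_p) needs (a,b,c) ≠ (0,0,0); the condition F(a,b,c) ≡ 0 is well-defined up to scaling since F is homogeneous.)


F(0,5,3) ≡ 6 (mod 7); P is NOT on the curve.

Evaluate F(0, 5, 3) term-by-term (mod 7).
  3*X**2 ↦ 3·0·1·1 = 0
  -X*Y ↦ -1·0·5·1 = 0
  -3*X*Z ↦ -3·0·1·3 = 0
  2*Y**2 ↦ 2·1·25·1 = 50
  Y*Z ↦ 1·1·5·3 = 15
  2*Z**2 ↦ 2·1·1·9 = 18
Sum: F(0, 5, 3) = (0) + (0) + (0) + (50) + (15) + (18) = 83.
Reducing mod 7: 83 ≡ 6 (mod 7).
Since F(a, b, c) ≡ 6 ≠ 0 (mod 7), P does NOT lie on the curve.


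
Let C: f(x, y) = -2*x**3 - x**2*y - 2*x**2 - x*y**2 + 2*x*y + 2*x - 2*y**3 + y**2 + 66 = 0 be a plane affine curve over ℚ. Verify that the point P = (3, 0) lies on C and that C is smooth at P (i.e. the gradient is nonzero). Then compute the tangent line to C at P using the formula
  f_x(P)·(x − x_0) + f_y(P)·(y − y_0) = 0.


Tangent line at P: -64*x - 3*y + 192 = 0.

Step 1: f(3, 0) = 0, so P lies on C.
Step 2: partial derivatives
  f_x(x, y) = -6*x**2 - 2*x*y - 4*x - y**2 + 2*y + 2, f_y(x, y) = -x**2 - 2*x*y + 2*x - 6*y**2 + 2*y.
  f_x(P) = -64, f_y(P) = -3 (gradient nonzero, so P is smooth).
Step 3: tangent line at P: -64·(x − 3) + -3·(y − 0) = 0.
Expanding: -64*x - 3*y + 192 = 0.


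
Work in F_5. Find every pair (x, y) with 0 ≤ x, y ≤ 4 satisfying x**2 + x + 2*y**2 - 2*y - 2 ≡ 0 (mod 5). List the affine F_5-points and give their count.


Affine F_5-points: {(0, 3), (1, 0), (1, 1), (3, 0), (3, 1), (4, 3)}; count = 6.

For each of the 25 pairs (x, y) ∈ F_5², evaluate f(x, y) mod 5. Record the zeros.
  x = 0: [0↦3, 1↦3, 2↦2, 3↦0, 4↦2]  zeros at y ∈ {3}
  x = 1: [0↦0, 1↦0, 2↦4, 3↦2, 4↦4]  zeros at y ∈ {0, 1}
  x = 2: [0↦4, 1↦4, 2↦3, 3↦1, 4↦3]  zeros at y ∈ ∅
  x = 3: [0↦0, 1↦0, 2↦4, 3↦2, 4↦4]  zeros at y ∈ {0, 1}
  x = 4: [0↦3, 1↦3, 2↦2, 3↦0, 4↦2]  zeros at y ∈ {3}
Collecting zeros: affine points = {(0, 3), (1, 0), (1, 1), (3, 0), (3, 1), (4, 3)}.
Total count |C(F_5)_aff| = 6.


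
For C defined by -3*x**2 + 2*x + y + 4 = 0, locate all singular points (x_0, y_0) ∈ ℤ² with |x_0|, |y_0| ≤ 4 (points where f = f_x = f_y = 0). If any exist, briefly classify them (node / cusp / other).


No singular points in the scanned grid; C is smooth there.

Compute partial derivatives:
  f_x = 2 - 6*x.
  f_y = 1.
f_y = 1 is a nonzero constant, so f_y never vanishes: no point (x, y) can satisfy f = f_x = f_y = 0. In particular no (x, y) ∈ {−4, ..., 4}² is singular; the curve is smooth.


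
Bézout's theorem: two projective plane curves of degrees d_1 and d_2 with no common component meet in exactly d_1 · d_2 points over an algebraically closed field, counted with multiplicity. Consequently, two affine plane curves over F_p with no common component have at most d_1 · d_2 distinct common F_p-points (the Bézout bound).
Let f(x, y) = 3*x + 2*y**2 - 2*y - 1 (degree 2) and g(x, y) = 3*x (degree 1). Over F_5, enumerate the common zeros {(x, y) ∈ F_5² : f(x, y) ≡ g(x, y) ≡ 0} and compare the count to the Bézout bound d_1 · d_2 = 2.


Common zeros: ∅; count = 0; Bézout bound = 2.

deg(f) = 2, deg(g) = 1, so Bézout bound = 2.
Scan x ∈ F_5. For each x, list the y ∈ F_5 with f(x, y) ≡ 0 and those with g(x, y) ≡ 0 (mod 5); the common zeros in that column are the intersection.
  x = 0: f ≡ 0 at y ∈ ∅; g ≡ 0 at y ∈ {0, 1, 2, 3, 4}; common: ∅.
  x = 1: f ≡ 0 at y ∈ ∅; g ≡ 0 at y ∈ ∅; common: ∅.
  x = 2: f ≡ 0 at y ∈ {0, 1}; g ≡ 0 at y ∈ ∅; common: ∅.
  x = 3: f ≡ 0 at y ∈ {3}; g ≡ 0 at y ∈ ∅; common: ∅.
  x = 4: f ≡ 0 at y ∈ {2, 4}; g ≡ 0 at y ∈ ∅; common: ∅.
Collecting: common zeros = ∅, so the count is 0.
Comparison with the Bézout bound: 0 ≤ 2 = deg(f)·deg(g), as expected for curves with no common component (the affine F_5-count falls short of the bound because intersections may lie at infinity, over extension fields, or carry multiplicity).


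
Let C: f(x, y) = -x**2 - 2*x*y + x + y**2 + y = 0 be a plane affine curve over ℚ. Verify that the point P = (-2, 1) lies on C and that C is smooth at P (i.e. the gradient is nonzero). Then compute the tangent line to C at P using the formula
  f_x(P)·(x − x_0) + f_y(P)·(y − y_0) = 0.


Tangent line at P: 3*x + 7*y - 1 = 0.

Step 1: f(-2, 1) = 0, so P lies on C.
Step 2: partial derivatives
  f_x(x, y) = -2*x - 2*y + 1, f_y(x, y) = -2*x + 2*y + 1.
  f_x(P) = 3, f_y(P) = 7 (gradient nonzero, so P is smooth).
Step 3: tangent line at P: 3·(x − -2) + 7·(y − 1) = 0.
Expanding: 3*x + 7*y - 1 = 0.


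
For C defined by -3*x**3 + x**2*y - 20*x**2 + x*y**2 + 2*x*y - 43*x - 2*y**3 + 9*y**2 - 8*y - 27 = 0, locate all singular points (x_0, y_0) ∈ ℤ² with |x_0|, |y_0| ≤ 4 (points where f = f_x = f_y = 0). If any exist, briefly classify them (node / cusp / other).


Singular points: {(-2, 1)}; classification: node.

Compute partial derivatives:
  f_x = -9*x**2 + 2*x*y - 40*x + y**2 + 2*y - 43.
  f_y = x**2 + 2*x*y + 2*x - 6*y**2 + 18*y - 8.
Scan x_0 ∈ {−4, ..., 4}. For each x_0, f_y(x_0, y) is a polynomial in y; find its integer roots y ∈ {−4, ..., 4}, then test f_x and f at those candidates.
  x = -4: f_y(-4, y) = -6*y**2 + 10*y; vanishes at y ∈ {0}. (-4, 0): f_x = -27 ≠ 0.
  x = -3: f_y(-3, y) = -6*y**2 + 12*y - 5; no integer root y with |y| ≤ 4.
  x = -2: f_y(-2, y) = -6*y**2 + 14*y - 8; vanishes at y ∈ {1}. (-2, 1): f_x = 0, f = 0 — SINGULAR.
  x = -1: f_y(-1, y) = -6*y**2 + 16*y - 9; no integer root y with |y| ≤ 4.
  x = 0: f_y(0, y) = -6*y**2 + 18*y - 8; no integer root y with |y| ≤ 4.
  x = 1: f_y(1, y) = -6*y**2 + 20*y - 5; no integer root y with |y| ≤ 4.
  x = 2: f_y(2, y) = -6*y**2 + 22*y; vanishes at y ∈ {0}. (2, 0): f_x = -159 ≠ 0.
  x = 3: f_y(3, y) = -6*y**2 + 24*y + 7; no integer root y with |y| ≤ 4.
  x = 4: f_y(4, y) = -6*y**2 + 26*y + 16; no integer root y with |y| ≤ 4.
Only singular point on the grid: (-2, 1).
Classify: substitute x = -2 + u, y = 1 + v and expand: f = -3*u**3 + u**2*v - u**2 + u*v**2 - 2*v**3 + v**2.
No constant or linear terms (consistent with a singular point). Quadratic part: -u**2 + v**2. Cubic part: -3*u**3 + u**2*v + u*v**2 - 2*v**3.
The quadratic part v**2 - u**2 = (v − u)(v + u) splits into two distinct linear factors, so there are two distinct tangent lines y − 1 = ±(x − -2) — this is a node (ordinary double point).
Classification: node.


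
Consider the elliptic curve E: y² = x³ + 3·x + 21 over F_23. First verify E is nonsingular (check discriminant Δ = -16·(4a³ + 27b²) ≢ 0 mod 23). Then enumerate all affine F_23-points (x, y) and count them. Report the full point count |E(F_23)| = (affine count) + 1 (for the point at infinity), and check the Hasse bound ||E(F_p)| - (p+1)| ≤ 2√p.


Affine points = {(1, 5), (1, 18), (2, 9), (2, 14), (5, 0), (6, 5), (6, 18), (9, 8), (9, 15), (10, 4), (10, 19), (13, 7), (13, 16), (14, 1), (14, 22), (16, 5), (16, 18), (20, 10), (20, 13)}; affine count = 19; |E(F_23)| = 20.

Discriminant check: Δ ∝ 4a³ + 27b² = 4·3³ + 27·21² = 4·27 + 27·441 ≡ 9 (mod 23). Nonzero ⇒ E is nonsingular.
For each x ∈ F_23, compute rhs = x³ + 3·x + 21 mod 23, then count y ∈ F_23 with y² ≡ rhs.
  x = 0: rhs = 21, matching y values: none (0 points).
  x = 1: rhs = 2, matching y values: 5, 18 (2 points).
  x = 2: rhs = 12, matching y values: 9, 14 (2 points).
  x = 3: rhs = 11, matching y values: none (0 points).
  x = 4: rhs = 5, matching y values: none (0 points).
  x = 5: rhs = 0, matching y values: 0 (1 points).
  x = 6: rhs = 2, matching y values: 5, 18 (2 points).
  x = 7: rhs = 17, matching y values: none (0 points).
  x = 8: rhs = 5, matching y values: none (0 points).
  x = 9: rhs = 18, matching y values: 8, 15 (2 points).
  x = 10: rhs = 16, matching y values: 4, 19 (2 points).
  x = 11: rhs = 5, matching y values: none (0 points).
  x = 12: rhs = 14, matching y values: none (0 points).
  x = 13: rhs = 3, matching y values: 7, 16 (2 points).
  x = 14: rhs = 1, matching y values: 1, 22 (2 points).
  x = 15: rhs = 14, matching y values: none (0 points).
  x = 16: rhs = 2, matching y values: 5, 18 (2 points).
  x = 17: rhs = 17, matching y values: none (0 points).
  x = 18: rhs = 19, matching y values: none (0 points).
  x = 19: rhs = 14, matching y values: none (0 points).
  x = 20: rhs = 8, matching y values: 10, 13 (2 points).
  x = 21: rhs = 7, matching y values: none (0 points).
  x = 22: rhs = 17, matching y values: none (0 points).
Total affine count: 19.
Full point count |E(F_23)| = 19 + 1 = 20.
Hasse bound: |20 − (23+1)| = |-4| = 4 ≤ 2√23 ≈ 9.5917 ✓.


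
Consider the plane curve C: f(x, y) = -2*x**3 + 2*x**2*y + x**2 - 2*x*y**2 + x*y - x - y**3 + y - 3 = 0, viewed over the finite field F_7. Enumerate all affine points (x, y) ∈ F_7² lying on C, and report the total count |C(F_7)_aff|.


Affine F_7-points: {(0, 4), (4, 0), (4, 1), (4, 5), (5, 3)}; count = 5.

For each of the 49 pairs (x, y) ∈ F_7², evaluate f(x, y) mod 7. Record the zeros.
  x = 0: [0↦4, 1↦4, 2↦5, 3↦1, 4↦0, 5↦3, 6↦4]  zeros at y ∈ {4}
  x = 1: [0↦2, 1↦3, 2↦1, 3↦4, 4↦6, 5↦1, 6↦4]  zeros at y ∈ ∅
  x = 2: [0↦4, 1↦3, 2↦2, 3↦2, 4↦4, 5↦2, 6↦4]  zeros at y ∈ ∅
  x = 3: [0↦5, 1↦6, 2↦3, 3↦4, 4↦3, 5↦1, 6↦6]  zeros at y ∈ ∅
  x = 4: [0↦0, 1↦0, 2↦6, 3↦5, 4↦5, 5↦0, 6↦5]  zeros at y ∈ {0, 1, 5}
  x = 5: [0↦5, 1↦1, 2↦6, 3↦0, 4↦5, 5↦1, 6↦3]  zeros at y ∈ {3}
  x = 6: [0↦1, 1↦4, 2↦5, 3↦5, 4↦5, 5↦6, 6↦2]  zeros at y ∈ ∅
Collecting zeros: affine points = {(0, 4), (4, 0), (4, 1), (4, 5), (5, 3)}.
Total count |C(F_7)_aff| = 5.


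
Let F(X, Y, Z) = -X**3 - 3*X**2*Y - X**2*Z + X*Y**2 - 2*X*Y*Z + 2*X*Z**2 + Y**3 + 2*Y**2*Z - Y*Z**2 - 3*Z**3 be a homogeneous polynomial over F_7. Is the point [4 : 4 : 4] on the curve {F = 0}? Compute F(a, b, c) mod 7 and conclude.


F(4,4,4) ≡ 2 (mod 7); P is NOT on the curve.

Evaluate F(4, 4, 4) term-by-term (mod 7).
  -X**3 ↦ -1·64·1·1 = -64
  -3*X**2*Y ↦ -3·16·4·1 = -192
  -X**2*Z ↦ -1·16·1·4 = -64
  X*Y**2 ↦ 1·4·16·1 = 64
  -2*X*Y*Z ↦ -2·4·4·4 = -128
  2*X*Z**2 ↦ 2·4·1·16 = 128
  Y**3 ↦ 1·1·64·1 = 64
  2*Y**2*Z ↦ 2·1·16·4 = 128
  -Y*Z**2 ↦ -1·1·4·16 = -64
  -3*Z**3 ↦ -3·1·1·64 = -192
Sum: F(4, 4, 4) = (-64) + (-192) + (-64) + (64) + (-128) + (128) + (64) + (128) + (-64) + (-192) = -320.
Reducing mod 7: -320 ≡ 2 (mod 7).
Since F(a, b, c) ≡ 2 ≠ 0 (mod 7), P does NOT lie on the curve.


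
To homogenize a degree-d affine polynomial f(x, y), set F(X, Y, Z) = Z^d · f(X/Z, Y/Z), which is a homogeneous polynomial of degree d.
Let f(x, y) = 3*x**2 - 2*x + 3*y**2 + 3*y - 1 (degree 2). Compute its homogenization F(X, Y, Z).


F(X, Y, Z) = 3*X**2 - 2*X*Z + 3*Y**2 + 3*Y*Z - Z**2

deg(f) = 2.
Substitute x = X/Z, y = Y/Z into f, then multiply by Z^2.
  monomial 3·x^2·y^0 ↦ 3·X^2·Y^0·Z^0.
  monomial -2·x^1·y^0 ↦ -2·X^1·Y^0·Z^1.
  monomial 3·x^0·y^2 ↦ 3·X^0·Y^2·Z^0.
  monomial 3·x^0·y^1 ↦ 3·X^0·Y^1·Z^1.
  monomial -1·x^0·y^0 ↦ -1·X^0·Y^0·Z^2.
Collecting: F(X, Y, Z) = 3*X**2 - 2*X*Z + 3*Y**2 + 3*Y*Z - Z**2.


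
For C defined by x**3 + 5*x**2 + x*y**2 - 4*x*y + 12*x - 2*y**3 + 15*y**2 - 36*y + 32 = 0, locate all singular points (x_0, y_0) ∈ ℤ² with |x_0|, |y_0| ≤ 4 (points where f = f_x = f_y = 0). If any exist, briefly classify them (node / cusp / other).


Singular points: {(-2, 2)}; classification: node.

Compute partial derivatives:
  f_x = 3*x**2 + 10*x + y**2 - 4*y + 12.
  f_y = 2*x*y - 4*x - 6*y**2 + 30*y - 36.
Scan x_0 ∈ {−4, ..., 4}. For each x_0, f_y(x_0, y) is a polynomial in y; find its integer roots y ∈ {−4, ..., 4}, then test f_x and f at those candidates.
  x = -4: f_y(-4, y) = -6*y**2 + 22*y - 20; vanishes at y ∈ {2}. (-4, 2): f_x = 16 ≠ 0.
  x = -3: f_y(-3, y) = -6*y**2 + 24*y - 24; vanishes at y ∈ {2}. (-3, 2): f_x = 5 ≠ 0.
  x = -2: f_y(-2, y) = -6*y**2 + 26*y - 28; vanishes at y ∈ {2}. (-2, 2): f_x = 0, f = 0 — SINGULAR.
  x = -1: f_y(-1, y) = -6*y**2 + 28*y - 32; vanishes at y ∈ {2}. (-1, 2): f_x = 1 ≠ 0.
  x = 0: f_y(0, y) = -6*y**2 + 30*y - 36; vanishes at y ∈ {2, 3}. (0, 2): f_x = 8 ≠ 0; (0, 3): f_x = 9 ≠ 0.
  x = 1: f_y(1, y) = -6*y**2 + 32*y - 40; vanishes at y ∈ {2}. (1, 2): f_x = 21 ≠ 0.
  x = 2: f_y(2, y) = -6*y**2 + 34*y - 44; vanishes at y ∈ {2}. (2, 2): f_x = 40 ≠ 0.
  x = 3: f_y(3, y) = -6*y**2 + 36*y - 48; vanishes at y ∈ {2, 4}. (3, 2): f_x = 65 ≠ 0; (3, 4): f_x = 69 ≠ 0.
  x = 4: f_y(4, y) = -6*y**2 + 38*y - 52; vanishes at y ∈ {2}. (4, 2): f_x = 96 ≠ 0.
Only singular point on the grid: (-2, 2).
Classify: substitute x = -2 + u, y = 2 + v and expand: f = u**3 - u**2 + u*v**2 - 2*v**3 + v**2.
No constant or linear terms (consistent with a singular point). Quadratic part: -u**2 + v**2. Cubic part: u**3 + u*v**2 - 2*v**3.
The quadratic part v**2 - u**2 = (v − u)(v + u) splits into two distinct linear factors, so there are two distinct tangent lines y − 2 = ±(x − -2) — this is a node (ordinary double point).
Classification: node.


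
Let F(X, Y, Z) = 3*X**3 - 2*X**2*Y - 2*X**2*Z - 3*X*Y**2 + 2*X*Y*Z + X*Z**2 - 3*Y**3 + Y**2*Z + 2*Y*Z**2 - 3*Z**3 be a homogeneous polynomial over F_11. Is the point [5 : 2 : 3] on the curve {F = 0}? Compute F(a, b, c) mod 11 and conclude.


F(5,2,3) ≡ 3 (mod 11); P is NOT on the curve.

Evaluate F(5, 2, 3) term-by-term (mod 11).
  3*X**3 ↦ 3·125·1·1 = 375
  -2*X**2*Y ↦ -2·25·2·1 = -100
  -2*X**2*Z ↦ -2·25·1·3 = -150
  -3*X*Y**2 ↦ -3·5·4·1 = -60
  2*X*Y*Z ↦ 2·5·2·3 = 60
  X*Z**2 ↦ 1·5·1·9 = 45
  -3*Y**3 ↦ -3·1·8·1 = -24
  Y**2*Z ↦ 1·1·4·3 = 12
  2*Y*Z**2 ↦ 2·1·2·9 = 36
  -3*Z**3 ↦ -3·1·1·27 = -81
Sum: F(5, 2, 3) = (375) + (-100) + (-150) + (-60) + (60) + (45) + (-24) + (12) + (36) + (-81) = 113.
Reducing mod 11: 113 ≡ 3 (mod 11).
Since F(a, b, c) ≡ 3 ≠ 0 (mod 11), P does NOT lie on the curve.


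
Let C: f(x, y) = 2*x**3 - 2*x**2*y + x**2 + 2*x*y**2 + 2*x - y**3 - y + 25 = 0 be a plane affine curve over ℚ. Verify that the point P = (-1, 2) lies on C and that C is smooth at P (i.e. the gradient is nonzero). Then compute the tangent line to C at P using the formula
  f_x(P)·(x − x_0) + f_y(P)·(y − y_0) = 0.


Tangent line at P: 22*x - 23*y + 68 = 0.

Step 1: f(-1, 2) = 0, so P lies on C.
Step 2: partial derivatives
  f_x(x, y) = 6*x**2 - 4*x*y + 2*x + 2*y**2 + 2, f_y(x, y) = -2*x**2 + 4*x*y - 3*y**2 - 1.
  f_x(P) = 22, f_y(P) = -23 (gradient nonzero, so P is smooth).
Step 3: tangent line at P: 22·(x − -1) + -23·(y − 2) = 0.
Expanding: 22*x - 23*y + 68 = 0.


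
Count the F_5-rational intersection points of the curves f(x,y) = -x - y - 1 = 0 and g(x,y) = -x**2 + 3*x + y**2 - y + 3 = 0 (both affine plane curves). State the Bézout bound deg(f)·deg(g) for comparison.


Common zeros: {(0, 4)}; count = 1; Bézout bound = 2.

deg(f) = 1, deg(g) = 2, so Bézout bound = 2.
Scan x ∈ F_5. For each x, list the y ∈ F_5 with f(x, y) ≡ 0 and those with g(x, y) ≡ 0 (mod 5); the common zeros in that column are the intersection.
  x = 0: f ≡ 0 at y ∈ {4}; g ≡ 0 at y ∈ {2, 4}; common: {4}.
  x = 1: f ≡ 0 at y ∈ {3}; g ≡ 0 at y ∈ {0, 1}; common: ∅.
  x = 2: f ≡ 0 at y ∈ {2}; g ≡ 0 at y ∈ {0, 1}; common: ∅.
  x = 3: f ≡ 0 at y ∈ {1}; g ≡ 0 at y ∈ {2, 4}; common: ∅.
  x = 4: f ≡ 0 at y ∈ {0}; g ≡ 0 at y ∈ {3}; common: ∅.
Collecting: common zeros = {(0, 4)}, so the count is 1.
Comparison with the Bézout bound: 1 ≤ 2 = deg(f)·deg(g), as expected for curves with no common component (the affine F_5-count falls short of the bound because intersections may lie at infinity, over extension fields, or carry multiplicity).


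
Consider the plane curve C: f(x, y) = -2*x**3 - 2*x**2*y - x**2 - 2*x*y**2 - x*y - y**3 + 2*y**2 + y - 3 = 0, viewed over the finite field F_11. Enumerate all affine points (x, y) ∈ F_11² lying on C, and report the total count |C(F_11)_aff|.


Affine F_11-points: {(0, 9), (1, 7), (3, 0), (5, 1), (5, 3), (5, 10), (7, 5), (8, 9), (10, 9)}; count = 9.

For each of the 121 pairs (x, y) ∈ F_11², evaluate f(x, y) mod 11. Record the zeros.
  x = 0: [0↦8, 1↦10, 2↦10, 3↦2, 4↦2, 5↦4, 6↦2, 7↦1, 8↦6, 9↦0, 10↦10]  zeros at y ∈ {9}
  x = 1: [0↦5, 1↦2, 2↦4, 3↦5, 4↦10, 5↦2, 6↦8, 7↦0, 8↦5, 9↦6, 10↦8]  zeros at y ∈ {7}
  x = 2: [0↦10, 1↦9, 2↦9, 3↦4, 4↦10, 5↦10, 6↦9, 7↦1, 8↦2, 9↦6, 10↦7]  zeros at y ∈ ∅
  x = 3: [0↦0, 1↦8, 2↦2, 3↦9, 4↦1, 5↦5, 6↦4, 7↦3, 8↦7, 9↦10, 10↦6]  zeros at y ∈ {0}
  x = 4: [0↦7, 1↦9, 2↦4, 3↦8, 4↦4, 5↦8, 6↦3, 7↦5, 8↦8, 9↦6, 10↦4]  zeros at y ∈ ∅
  x = 5: [0↦8, 1↦0, 2↦3, 3↦0, 4↦7, 5↦7, 6↦5, 7↦6, 8↦4, 9↦4, 10↦0]  zeros at y ∈ {1, 3, 10}
  x = 6: [0↦2, 1↦2, 2↦9, 3↦6, 4↦9, 5↦1, 6↦9, 7↦5, 8↦5, 9↦3, 10↦4]  zeros at y ∈ ∅
  x = 7: [0↦10, 1↦3, 2↦10, 3↦3, 4↦9, 5↦0, 6↦3, 7↦1, 8↦10, 9↦2, 10↦4]  zeros at y ∈ {5}
  x = 8: [0↦9, 1↦2, 2↦5, 3↦1, 4↦6, 5↦3, 6↦8, 7↦4, 8↦7, 9↦0, 10↦10]  zeros at y ∈ {9}
  x = 9: [0↦9, 1↦9, 2↦4, 3↦10, 4↦10, 5↦9, 6↦1, 7↦2, 8↦6, 9↦7, 10↦10]  zeros at y ∈ ∅
  x = 10: [0↦9, 1↦1, 2↦6, 3↦7, 4↦9, 5↦6, 6↦3, 7↦5, 8↦6, 9↦0, 10↦3]  zeros at y ∈ {9}
Collecting zeros: affine points = {(0, 9), (1, 7), (3, 0), (5, 1), (5, 3), (5, 10), (7, 5), (8, 9), (10, 9)}.
Total count |C(F_11)_aff| = 9.


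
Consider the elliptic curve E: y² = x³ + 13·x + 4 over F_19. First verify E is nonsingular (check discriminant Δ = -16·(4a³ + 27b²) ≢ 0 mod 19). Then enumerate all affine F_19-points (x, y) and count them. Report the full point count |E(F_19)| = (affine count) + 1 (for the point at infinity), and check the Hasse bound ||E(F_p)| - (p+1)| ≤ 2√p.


Affine points = {(0, 2), (0, 17), (2, 0), (4, 5), (4, 14), (5, 2), (5, 17), (7, 1), (7, 18), (12, 8), (12, 11), (14, 2), (14, 17), (18, 3), (18, 16)}; affine count = 15; |E(F_19)| = 16.

Discriminant check: Δ ∝ 4a³ + 27b² = 4·13³ + 27·4² = 4·2197 + 27·16 ≡ 5 (mod 19). Nonzero ⇒ E is nonsingular.
For each x ∈ F_19, compute rhs = x³ + 13·x + 4 mod 19, then count y ∈ F_19 with y² ≡ rhs.
  x = 0: rhs = 4, matching y values: 2, 17 (2 points).
  x = 1: rhs = 18, matching y values: none (0 points).
  x = 2: rhs = 0, matching y values: 0 (1 points).
  x = 3: rhs = 13, matching y values: none (0 points).
  x = 4: rhs = 6, matching y values: 5, 14 (2 points).
  x = 5: rhs = 4, matching y values: 2, 17 (2 points).
  x = 6: rhs = 13, matching y values: none (0 points).
  x = 7: rhs = 1, matching y values: 1, 18 (2 points).
  x = 8: rhs = 12, matching y values: none (0 points).
  x = 9: rhs = 14, matching y values: none (0 points).
  x = 10: rhs = 13, matching y values: none (0 points).
  x = 11: rhs = 15, matching y values: none (0 points).
  x = 12: rhs = 7, matching y values: 8, 11 (2 points).
  x = 13: rhs = 14, matching y values: none (0 points).
  x = 14: rhs = 4, matching y values: 2, 17 (2 points).
  x = 15: rhs = 2, matching y values: none (0 points).
  x = 16: rhs = 14, matching y values: none (0 points).
  x = 17: rhs = 8, matching y values: none (0 points).
  x = 18: rhs = 9, matching y values: 3, 16 (2 points).
Total affine count: 15.
Full point count |E(F_19)| = 15 + 1 = 16.
Hasse bound: |16 − (19+1)| = |-4| = 4 ≤ 2√19 ≈ 8.7178 ✓.


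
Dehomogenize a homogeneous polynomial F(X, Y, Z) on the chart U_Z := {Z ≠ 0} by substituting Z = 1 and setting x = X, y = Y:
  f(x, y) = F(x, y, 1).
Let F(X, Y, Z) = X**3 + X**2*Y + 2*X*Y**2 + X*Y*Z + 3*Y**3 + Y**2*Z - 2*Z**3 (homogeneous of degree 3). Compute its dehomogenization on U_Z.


f(x, y) = x**3 + x**2*y + 2*x*y**2 + x*y + 3*y**3 + y**2 - 2

On U_Z we set Z = 1. Each monomial c·X^i·Y^j·Z^k in F becomes c·x^i·y^j·1^k = c·x^i·y^j.
Substituting Z = 1: F(X, Y, 1) = x**3 + x**2*y + 2*x*y**2 + x*y + 3*y**3 + y**2 - 2.
Note: deg(f) ≤ deg(F) = 3; strict inequality happens when F is divisible by Z (lost terms).


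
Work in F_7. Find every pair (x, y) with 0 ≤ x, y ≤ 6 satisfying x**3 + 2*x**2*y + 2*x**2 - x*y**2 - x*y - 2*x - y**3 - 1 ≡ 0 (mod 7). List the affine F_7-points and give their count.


Affine F_7-points: {(0, 3), (0, 5), (0, 6), (1, 0), (2, 1), (2, 2), (3, 1), (3, 4), (3, 6), (4, 2), (4, 6), (5, 1), (6, 3)}; count = 13.

For each of the 49 pairs (x, y) ∈ F_7², evaluate f(x, y) mod 7. Record the zeros.
  x = 0: [0↦6, 1↦5, 2↦5, 3↦0, 4↦5, 5↦0, 6↦0]  zeros at y ∈ {3, 5, 6}
  x = 1: [0↦0, 1↦6, 2↦4, 3↦2, 4↦1, 5↦2, 6↦6]  zeros at y ∈ {0}
  x = 2: [0↦4, 1↦0, 2↦0, 3↦5, 4↦2, 5↦6, 6↦4]  zeros at y ∈ {1, 2}
  x = 3: [0↦3, 1↦0, 2↦6, 3↦1, 4↦0, 5↦4, 6↦0]  zeros at y ∈ {1, 4, 6}
  x = 4: [0↦3, 1↦5, 2↦0, 3↦3, 4↦1, 5↦2, 6↦0]  zeros at y ∈ {2, 6}
  x = 5: [0↦3, 1↦0, 2↦2, 3↦3, 4↦4, 5↦6, 6↦3]  zeros at y ∈ {1}
  x = 6: [0↦2, 1↦5, 2↦4, 3↦0, 4↦1, 5↦1, 6↦1]  zeros at y ∈ {3}
Collecting zeros: affine points = {(0, 3), (0, 5), (0, 6), (1, 0), (2, 1), (2, 2), (3, 1), (3, 4), (3, 6), (4, 2), (4, 6), (5, 1), (6, 3)}.
Total count |C(F_7)_aff| = 13.


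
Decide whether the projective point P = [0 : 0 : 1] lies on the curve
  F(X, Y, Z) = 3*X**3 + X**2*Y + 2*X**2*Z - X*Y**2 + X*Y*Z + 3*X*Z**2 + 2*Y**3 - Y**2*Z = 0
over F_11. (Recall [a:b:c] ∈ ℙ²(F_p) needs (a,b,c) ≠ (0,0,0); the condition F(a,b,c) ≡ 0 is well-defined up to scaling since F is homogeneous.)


F(0,0,1) ≡ 0 (mod 11); P is on the curve.

Evaluate F(0, 0, 1) term-by-term (mod 11).
  3*X**3 ↦ 3·0·1·1 = 0
  X**2*Y ↦ 1·0·0·1 = 0
  2*X**2*Z ↦ 2·0·1·1 = 0
  -X*Y**2 ↦ -1·0·0·1 = 0
  X*Y*Z ↦ 1·0·0·1 = 0
  3*X*Z**2 ↦ 3·0·1·1 = 0
  2*Y**3 ↦ 2·1·0·1 = 0
  -Y**2*Z ↦ -1·1·0·1 = 0
Sum: F(0, 0, 1) = (0) + (0) + (0) + (0) + (0) + (0) + (0) + (0) = 0.
Reducing mod 11: 0 ≡ 0 (mod 11).
Since F(a, b, c) ≡ 0 (mod 11), P lies on the curve.


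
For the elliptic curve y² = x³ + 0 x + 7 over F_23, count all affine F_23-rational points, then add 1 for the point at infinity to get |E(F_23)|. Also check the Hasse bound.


Affine points = {(1, 10), (1, 13), (4, 5), (4, 18), (6, 4), (6, 19), (8, 6), (8, 17), (9, 0), (10, 8), (10, 15), (11, 2), (11, 21), (15, 1), (15, 22), (16, 3), (16, 20), (19, 9), (19, 14), (20, 7), (20, 16), (22, 11), (22, 12)}; affine count = 23; |E(F_23)| = 24.

Discriminant check: Δ ∝ 4a³ + 27b² = 4·0³ + 27·7² = 4·0 + 27·49 ≡ 12 (mod 23). Nonzero ⇒ E is nonsingular.
For each x ∈ F_23, compute rhs = x³ + 0·x + 7 mod 23, then count y ∈ F_23 with y² ≡ rhs.
  x = 0: rhs = 7, matching y values: none (0 points).
  x = 1: rhs = 8, matching y values: 10, 13 (2 points).
  x = 2: rhs = 15, matching y values: none (0 points).
  x = 3: rhs = 11, matching y values: none (0 points).
  x = 4: rhs = 2, matching y values: 5, 18 (2 points).
  x = 5: rhs = 17, matching y values: none (0 points).
  x = 6: rhs = 16, matching y values: 4, 19 (2 points).
  x = 7: rhs = 5, matching y values: none (0 points).
  x = 8: rhs = 13, matching y values: 6, 17 (2 points).
  x = 9: rhs = 0, matching y values: 0 (1 points).
  x = 10: rhs = 18, matching y values: 8, 15 (2 points).
  x = 11: rhs = 4, matching y values: 2, 21 (2 points).
  x = 12: rhs = 10, matching y values: none (0 points).
  x = 13: rhs = 19, matching y values: none (0 points).
  x = 14: rhs = 14, matching y values: none (0 points).
  x = 15: rhs = 1, matching y values: 1, 22 (2 points).
  x = 16: rhs = 9, matching y values: 3, 20 (2 points).
  x = 17: rhs = 21, matching y values: none (0 points).
  x = 18: rhs = 20, matching y values: none (0 points).
  x = 19: rhs = 12, matching y values: 9, 14 (2 points).
  x = 20: rhs = 3, matching y values: 7, 16 (2 points).
  x = 21: rhs = 22, matching y values: none (0 points).
  x = 22: rhs = 6, matching y values: 11, 12 (2 points).
Total affine count: 23.
Full point count |E(F_23)| = 23 + 1 = 24.
Hasse bound: |24 − (23+1)| = |0| = 0 ≤ 2√23 ≈ 9.5917 ✓.
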